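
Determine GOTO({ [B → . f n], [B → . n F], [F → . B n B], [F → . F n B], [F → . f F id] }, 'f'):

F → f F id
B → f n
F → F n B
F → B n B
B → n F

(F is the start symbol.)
{ [B → . f n], [B → . n F], [B → f . n], [F → . B n B], [F → . F n B], [F → . f F id], [F → f . F id] }

GOTO(I, 'f') = CLOSURE({ [A → αX.β] : [A → α.Xβ] ∈ I, X = 'f' })

Items with dot before 'f', with the dot advanced:
  [B → . f n] → [B → f . n]
  [F → . f F id] → [F → f . F id]
Closure of the advanced items:
  [F → f . F id] has the dot before F: add [F → . f F id], [F → . F n B], [F → . B n B]
  [F → . B n B] has the dot before B: add [B → . f n], [B → . n F]

GOTO = { [B → . f n], [B → . n F], [B → f . n], [F → . B n B], [F → . F n B], [F → . f F id], [F → f . F id] }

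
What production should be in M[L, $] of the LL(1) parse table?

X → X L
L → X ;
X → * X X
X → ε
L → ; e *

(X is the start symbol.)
To find M[L, $], we find productions for L where $ is in the predict set (PREDICT(N → α) = (FIRST(α) \ {ε}) ∪ (FOLLOW(N) if α ⇒* ε)).

Relevant sets:
  FIRST(X) = { '*', ';', ε }

L → X ;: PREDICT = { '*', ';' }
L → ; e *: PREDICT = { ';' }

M[L, $] is empty (no production applies)

Answer: Empty (error entry)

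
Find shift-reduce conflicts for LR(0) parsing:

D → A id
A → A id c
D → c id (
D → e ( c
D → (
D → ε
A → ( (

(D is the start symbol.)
Yes — I0: [D → .] vs [A → . ( (]; I1: [D → ( .] vs [A → ( . (]; I10: [D → A id .] vs [A → A id . c]

Augment with D' → D and build the canonical LR(0) collection (I0 = CLOSURE({[D' → . D]}), then GOTO on every symbol after a dot until no new states appear). It has 13 states:
  I0: { [A → . ( (], [A → . A id c], [D → . (], [D → . A id], [D → . c id (], [D → . e ( c], [D → .], [D' → . D] }  — shift, reduce
  I1: { [A → ( . (], [D → ( .] }  — shift, reduce
  I2: { [A → A . id c], [D → A . id] }  — shift
  I3: { [D' → D .] }  — accept
  I4: { [D → c . id (] }  — shift
  I5: { [D → e . ( c] }  — shift
  I6: { [D → e ( . c] }  — shift
  I7: { [D → e ( c .] }  — reduce
  I8: { [D → c id . (] }  — shift
  I9: { [D → c id ( .] }  — reduce
  I10: { [A → A id . c], [D → A id .] }  — shift, reduce
  I11: { [A → A id c .] }  — reduce
  I12: { [A → ( ( .] }  — reduce

I0 contains reduce item [D → .] and shift items [A → . ( (], [D → . (], [D → . c id (], [D → . e ( c] — shift-reduce conflict.
I1 contains reduce item [D → ( .] and shift item [A → ( . (] — shift-reduce conflict.
I10 contains reduce item [D → A id .] and shift item [A → A id . c] — shift-reduce conflict.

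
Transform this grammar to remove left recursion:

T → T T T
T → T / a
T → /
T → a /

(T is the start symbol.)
T → / T'
T → a / T'
T' → T T T'
T' → / a T'
T' → ε

T is directly left-recursive. The standard transformation for
  A → A α₁ | ... | A α_m | β₁ | ... | β_n
is
  A  → β₁ A' | ... | β_n A'
  A' → α₁ A' | ... | α_m A' | ε

T → / becomes T → / T'
T → a / becomes T → a / T'
T → T T T becomes T' → T T T'
T → T / a becomes T' → / a T'
Add T' → ε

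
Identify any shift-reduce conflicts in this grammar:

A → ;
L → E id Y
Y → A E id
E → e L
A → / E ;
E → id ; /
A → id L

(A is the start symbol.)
No shift-reduce conflicts

A shift-reduce conflict occurs when an LR(0) state has both:
  - a complete (reduce) item [A → α .] (dot at the end), and
  - a shift item [B → β . c γ] (dot before a terminal).

Augment with A' → A and build the canonical LR(0) collection (I0 = CLOSURE({[A' → . A]}), then GOTO on every symbol after a dot until no new states appear). It has 19 states:
  I0: { [A → . / E ;], [A → . ;], [A → . id L], [A' → . A] }  — shift
  I1: { [A → / . E ;], [E → . e L], [E → . id ; /] }  — shift
  I2: { [A → ; .] }  — reduce
  I3: { [A' → A .] }  — accept
  I4: { [A → id . L], [E → . e L], [E → . id ; /], [L → . E id Y] }  — shift
  I5: { [L → E . id Y] }  — shift
  I6: { [A → id L .] }  — reduce
  I7: { [E → . e L], [E → . id ; /], [E → e . L], [L → . E id Y] }  — shift
  I8: { [E → id . ; /] }  — shift
  I9: { [E → id ; . /] }  — shift
  I10: { [E → id ; / .] }  — reduce
  I11: { [E → e L .] }  — reduce
  I12: { [A → . / E ;], [A → . ;], [A → . id L], [L → E id . Y], [Y → . A E id] }  — shift
  I13: { [E → . e L], [E → . id ; /], [Y → A . E id] }  — shift
  I14: { [L → E id Y .] }  — reduce
  I15: { [Y → A E . id] }  — shift
  I16: { [Y → A E id .] }  — reduce
  I17: { [A → / E . ;] }  — shift
  I18: { [A → / E ; .] }  — reduce

No state contains both a complete item and a shift item.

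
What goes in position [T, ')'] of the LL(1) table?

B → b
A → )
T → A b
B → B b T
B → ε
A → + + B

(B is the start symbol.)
To find M[T, ')'], we find productions for T where ')' is in the predict set (PREDICT(N → α) = (FIRST(α) \ {ε}) ∪ (FOLLOW(N) if α ⇒* ε)).

Relevant sets:
  FIRST(A) = { ')', '+' }

T → A b: PREDICT = { ')', '+' }
  ')' is in predict set, so this production goes in M[T, ')']

M[T, ')'] = T → A b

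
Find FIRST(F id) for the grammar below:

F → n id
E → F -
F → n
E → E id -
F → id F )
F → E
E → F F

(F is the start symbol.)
{ 'id', 'n' }

FIRST sets of the non-terminals involved (from the grammar, by fixed-point iteration):
  FIRST(F) = { 'id', 'n' }

To compute FIRST(F id), process the symbols left to right:
Symbol F is a non-terminal. Add FIRST(F) \ {ε} = { 'id', 'n' }
F is not nullable (ε ∉ FIRST(F)), so stop here.
FIRST(F id) = { 'id', 'n' }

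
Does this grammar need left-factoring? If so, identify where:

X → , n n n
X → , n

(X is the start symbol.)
Left-factoring is needed when two productions for the same non-terminal
share a common prefix on the right-hand side.

Productions for X:
  X → , n n n
  X → , n

Found common prefix ', n' in productions for X

Answer: Yes, X has productions with common prefix ', n'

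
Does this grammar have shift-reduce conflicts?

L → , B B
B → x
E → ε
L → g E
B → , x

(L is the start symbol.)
No shift-reduce conflicts

Augment with L' → L and build the canonical LR(0) collection (I0 = CLOSURE({[L' → . L]}), then GOTO on every symbol after a dot until no new states appear). It has 10 states:
  I0: { [L → . , B B], [L → . g E], [L' → . L] }  — shift
  I1: { [B → . , x], [B → . x], [L → , . B B] }  — shift
  I2: { [L' → L .] }  — accept
  I3: { [E → .], [L → g . E] }  — reduce
  I4: { [L → g E .] }  — reduce
  I5: { [B → , . x] }  — shift
  I6: { [B → . , x], [B → . x], [L → , B . B] }  — shift
  I7: { [B → x .] }  — reduce
  I8: { [L → , B B .] }  — reduce
  I9: { [B → , x .] }  — reduce

No state contains both a complete item and a shift item.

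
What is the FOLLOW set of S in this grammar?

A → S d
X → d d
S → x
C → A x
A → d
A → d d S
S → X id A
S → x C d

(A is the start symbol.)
To compute FOLLOW(S), find every occurrence of S on a right-hand side N → α S β: add FIRST(β) \ {ε}, and if β is empty or nullable also add FOLLOW(N). Iterate to a fixed point.

In A → S d: S is followed by d, add FIRST(d) \ {ε} = { 'd' }
In A → d d S: S is at the end, add FOLLOW(A)

The FOLLOW sets referred to above (computed the same way, to a fixed point):
  FOLLOW(A) = { $, 'd', 'x' }

Taking the union: FOLLOW(S) = { $, 'd', 'x' }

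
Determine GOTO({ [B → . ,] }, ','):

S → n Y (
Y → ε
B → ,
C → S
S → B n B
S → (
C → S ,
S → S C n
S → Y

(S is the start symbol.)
GOTO(I, ',') = CLOSURE({ [A → αX.β] : [A → α.Xβ] ∈ I, X = ',' })

Items with dot before ',', with the dot advanced:
  [B → . ,] → [B → , .]
Closure adds nothing (no advanced item has the dot before a non-terminal).

GOTO = { [B → , .] }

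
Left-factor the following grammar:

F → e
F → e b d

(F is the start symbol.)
Left-factoring transforms A → αβ₁ | αβ₂ into A → αA' and A' → β₁ | β₂
(α is the longest common prefix among the alternatives). Repeat until
no nonterminal has two alternatives with a common prefix.

Round 1: F has alternatives sharing prefix 'e'. Introduce F': F → e F'
  Add: F' → ε
  Add: F' → b d

No remaining common prefixes — done.

Resulting grammar:
F → e F'
F' → ε
F' → b d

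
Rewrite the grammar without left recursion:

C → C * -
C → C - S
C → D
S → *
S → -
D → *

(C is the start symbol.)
C is directly left-recursive. The standard transformation for
  A → A α₁ | ... | A α_m | β₁ | ... | β_n
is
  A  → β₁ A' | ... | β_n A'
  A' → α₁ A' | ... | α_m A' | ε

C → D becomes C → D C'
C → C * - becomes C' → * - C'
C → C - S becomes C' → - S C'
Add C' → ε

Productions for other non-terminals are unchanged:
  S → *
  S → -
  D → *

Resulting grammar:
C → D C'
C' → * - C'
C' → - S C'
C' → ε
S → *
S → -
D → *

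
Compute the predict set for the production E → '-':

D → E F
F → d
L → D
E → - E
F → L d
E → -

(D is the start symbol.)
{ '-' }

PREDICT(E → '-') = (FIRST(RHS) \ {ε}) ∪ (FOLLOW(E) if ε ∈ FIRST(RHS), i.e. RHS ⇒* ε)
FIRST('-') = { '-' }
ε ∉ FIRST('-'), so FOLLOW(E) is not added.
PREDICT(E → '-') = { '-' }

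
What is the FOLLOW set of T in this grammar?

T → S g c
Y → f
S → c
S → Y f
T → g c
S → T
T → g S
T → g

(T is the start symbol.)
{ $, 'g' }

T is the start symbol, so $ ∈ FOLLOW(T).
In S → T: T is at the end, add FOLLOW(S)

The FOLLOW sets referred to above (computed the same way, to a fixed point):
  FOLLOW(S) = { $, 'g' }

Taking the union: FOLLOW(T) = { $, 'g' }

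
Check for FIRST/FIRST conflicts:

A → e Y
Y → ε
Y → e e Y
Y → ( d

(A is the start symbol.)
A FIRST/FIRST conflict occurs when two productions N → α and N → β for the same non-terminal have FIRST(α) ∩ FIRST(β) ≠ ∅ (with ε ∈ FIRST of a nullable right-hand side, so two nullable alternatives also conflict).

Productions for Y:
  Y → ε: FIRST = { ε }
  Y → e e Y: FIRST = { 'e' }
  Y → ( d: FIRST = { '(' }
A has only one production, so no FIRST/FIRST conflict is possible there.

All alternatives of each non-terminal have pairwise disjoint FIRST sets.

Answer: No FIRST/FIRST conflicts.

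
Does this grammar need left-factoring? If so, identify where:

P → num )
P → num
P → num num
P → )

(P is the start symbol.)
Yes, P has productions with common prefix 'num'

Left-factoring is needed when two productions for the same non-terminal
share a common prefix on the right-hand side.

Productions for P:
  P → num )
  P → num
  P → num num
  P → )

Found common prefix 'num' in productions for P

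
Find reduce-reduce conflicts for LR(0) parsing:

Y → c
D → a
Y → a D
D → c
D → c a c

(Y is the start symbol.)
Augment with Y' → Y and build the canonical LR(0) collection (I0 = CLOSURE({[Y' → . Y]}), then GOTO on every symbol after a dot until no new states appear). It has 9 states:
  I0: { [Y → . a D], [Y → . c], [Y' → . Y] }  — shift
  I1: { [Y' → Y .] }  — accept
  I2: { [D → . a], [D → . c a c], [D → . c], [Y → a . D] }  — shift
  I3: { [Y → c .] }  — reduce
  I4: { [Y → a D .] }  — reduce
  I5: { [D → a .] }  — reduce
  I6: { [D → c . a c], [D → c .] }  — shift, reduce
  I7: { [D → c a . c] }  — shift
  I8: { [D → c a c .] }  — reduce

No state contains more than one complete item.

Answer: No reduce-reduce conflicts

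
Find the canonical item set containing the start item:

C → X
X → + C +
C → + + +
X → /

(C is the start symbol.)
First, augment the grammar with C' → C
I₀ = CLOSURE({ [C' → . C] }):
  [C' → . C] has the dot before C: add [C → . X], [C → . + + +]
  [C → . X] has the dot before X: add [X → . + C +], [X → . /]
No further items can be added.

I₀ = { [C → . + + +], [C → . X], [C' → . C], [X → . + C +], [X → . /] }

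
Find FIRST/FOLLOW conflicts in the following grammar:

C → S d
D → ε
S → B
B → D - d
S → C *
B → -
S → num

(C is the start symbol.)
Nullable non-terminals: D.
D has a nullable alternative but only one production, so nothing to check.

B, C, S have no nullable alternative, so no FIRST/FOLLOW check is needed there.

No FIRST/FOLLOW conflicts found.

Answer: No FIRST/FOLLOW conflicts.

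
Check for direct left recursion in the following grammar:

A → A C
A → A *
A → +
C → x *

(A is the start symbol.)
Yes, A is left-recursive

A → A C: LEFT RECURSIVE (starts with A)
A → A *: LEFT RECURSIVE (starts with A)
A → +: starts with '+'
C → x *: starts with x

The grammar has direct left recursion on: A.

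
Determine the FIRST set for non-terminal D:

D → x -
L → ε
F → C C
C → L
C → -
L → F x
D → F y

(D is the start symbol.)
To compute FIRST(D), examine every production with D on the left-hand side, reading each right-hand side left to right until a non-nullable symbol is reached.

FIRST sets of the other non-terminals involved (by the same procedure, iterated to a fixed point):
  FIRST(F) = { '-', 'x', ε }

From D → x -:
  - x is a terminal: add 'x' and stop
From D → F y:
  - F is a non-terminal: add FIRST(F) \ {ε} = { '-', 'x' }
    F is nullable, so continue to the next symbol
  - y is a terminal: add 'y' and stop

Collecting: FIRST(D) = { '-', 'x', 'y' }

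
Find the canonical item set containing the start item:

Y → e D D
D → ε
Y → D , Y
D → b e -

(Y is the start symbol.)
{ [D → . b e -], [D → .], [Y → . D , Y], [Y → . e D D], [Y' → . Y] }

First, augment the grammar with Y' → Y
I₀ = CLOSURE({ [Y' → . Y] }):
  [Y' → . Y] has the dot before Y: add [Y → . e D D], [Y → . D , Y]
  [Y → . D , Y] has the dot before D: add [D → .], [D → . b e -]
No further items can be added.

I₀ = { [D → . b e -], [D → .], [Y → . D , Y], [Y → . e D D], [Y' → . Y] }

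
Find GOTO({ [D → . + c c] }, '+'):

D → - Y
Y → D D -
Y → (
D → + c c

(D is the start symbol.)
GOTO(I, '+') = CLOSURE({ [A → αX.β] : [A → α.Xβ] ∈ I, X = '+' })

Items with dot before '+', with the dot advanced:
  [D → . + c c] → [D → + . c c]
Closure adds nothing (no advanced item has the dot before a non-terminal).

GOTO = { [D → + . c c] }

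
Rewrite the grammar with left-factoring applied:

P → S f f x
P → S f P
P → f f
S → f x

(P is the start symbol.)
Left-factoring transforms A → αβ₁ | αβ₂ into A → αA' and A' → β₁ | β₂
(α is the longest common prefix among the alternatives). Repeat until
no nonterminal has two alternatives with a common prefix.

Round 1: P has alternatives sharing prefix 'S f'. Introduce P': P → S f P'
  Add: P' → f x
  Add: P' → P

No remaining common prefixes — done.

Resulting grammar:
P → S f P'
P' → f x
P' → P
P → f f
S → f x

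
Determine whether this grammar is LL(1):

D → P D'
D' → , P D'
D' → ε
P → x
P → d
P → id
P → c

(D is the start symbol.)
Yes, the grammar is LL(1).

Relevant sets:
  FOLLOW(D') = { $ }

For D':
  PREDICT(D' → ',' P D') = { ',' }
  PREDICT(D' → ε) = { $ }
For P:
  PREDICT(P → x) = { 'x' }
  PREDICT(P → d) = { 'd' }
  PREDICT(P → id) = { 'id' }
  PREDICT(P → c) = { 'c' }
D has a single production, so nothing to check there.

All predict sets are disjoint. The grammar IS LL(1).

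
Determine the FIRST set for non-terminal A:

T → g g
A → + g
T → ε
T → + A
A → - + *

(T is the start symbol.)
{ '+', '-' }

To compute FIRST(A), examine every production with A on the left-hand side, reading each right-hand side left to right until a non-nullable symbol is reached.

From A → + g:
  - '+' is a terminal: add '+' and stop
From A → - + *:
  - '-' is a terminal: add '-' and stop

Collecting: FIRST(A) = { '+', '-' }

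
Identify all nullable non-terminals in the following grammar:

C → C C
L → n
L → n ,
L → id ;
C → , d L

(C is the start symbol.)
None

A non-terminal is nullable if it can derive ε (the empty string): either it has an ε-production, or it has a production whose right-hand side consists entirely of nullable non-terminals.

There are no ε-productions, so no non-terminal can derive ε.
No non-terminals are nullable.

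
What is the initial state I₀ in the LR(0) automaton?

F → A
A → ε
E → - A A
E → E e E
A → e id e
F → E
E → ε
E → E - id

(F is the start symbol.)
First, augment the grammar with F' → F
I₀ = CLOSURE({ [F' → . F] }):
  [F' → . F] has the dot before F: add [F → . A], [F → . E]
  [F → . A] has the dot before A: add [A → .], [A → . e id e]
  [F → . E] has the dot before E: add [E → . - A A], [E → . E e E], [E → .], [E → . E - id]
No further items can be added.

I₀ = { [A → . e id e], [A → .], [E → . - A A], [E → . E - id], [E → . E e E], [E → .], [F → . A], [F → . E], [F' → . F] }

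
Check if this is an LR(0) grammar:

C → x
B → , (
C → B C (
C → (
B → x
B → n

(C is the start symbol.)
No. Reduce-reduce conflict: [B → x .] and [C → x .]

A grammar is LR(0) if no state in the canonical LR(0) collection has:
  - both a shift item (dot before a terminal) and a complete item (shift-reduce conflict), or
  - two or more complete items (reduce-reduce conflict; the accept item [C' → C .] counts as a complete item here).

Augment with C' → C and build the canonical LR(0) collection (I0 = CLOSURE({[C' → . C]}), then GOTO on every symbol after a dot until no new states appear). It has 10 states:
  I0: { [B → . , (], [B → . n], [B → . x], [C → . (], [C → . B C (], [C → . x], [C' → . C] }  — shift
  I1: { [C → ( .] }  — reduce
  I2: { [B → , . (] }  — shift
  I3: { [B → . , (], [B → . n], [B → . x], [C → . (], [C → . B C (], [C → . x], [C → B . C (] }  — shift
  I4: { [C' → C .] }  — accept
  I5: { [B → n .] }  — reduce
  I6: { [B → x .], [C → x .] }  — 2 reduces
  I7: { [C → B C . (] }  — shift
  I8: { [C → B C ( .] }  — reduce
  I9: { [B → , ( .] }  — reduce

Conflict in state I6:
  Reduce-reduce conflict: [B → x .] and [C → x .]
So the grammar is NOT LR(0).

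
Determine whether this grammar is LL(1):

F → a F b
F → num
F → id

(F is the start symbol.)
A grammar is LL(1) if for each non-terminal N with multiple productions, the predict sets of those productions are pairwise disjoint, where PREDICT(N → α) = (FIRST(α) \ {ε}) ∪ (FOLLOW(N) if α ⇒* ε).

For F:
  PREDICT(F → a F b) = { 'a' }
  PREDICT(F → num) = { 'num' }
  PREDICT(F → id) = { 'id' }

All predict sets are disjoint. The grammar IS LL(1).

Answer: Yes, the grammar is LL(1).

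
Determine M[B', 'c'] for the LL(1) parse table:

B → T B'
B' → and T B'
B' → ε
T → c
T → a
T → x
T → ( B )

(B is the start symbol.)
Empty (error entry)

To find M[B', 'c'], we find productions for B' where 'c' is in the predict set (PREDICT(N → α) = (FIRST(α) \ {ε}) ∪ (FOLLOW(N) if α ⇒* ε)).

Relevant sets:
  FOLLOW(B') = { $, ')' }

B' → and T B': PREDICT = { 'and' }
B' → ε: PREDICT = { $, ')' }

M[B', 'c'] is empty (no production applies)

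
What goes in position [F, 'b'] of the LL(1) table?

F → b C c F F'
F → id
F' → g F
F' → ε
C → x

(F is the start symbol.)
To find M[F, 'b'], we find productions for F where 'b' is in the predict set (PREDICT(N → α) = (FIRST(α) \ {ε}) ∪ (FOLLOW(N) if α ⇒* ε)).

F → b C c F F': PREDICT = { 'b' }
  'b' is in predict set, so this production goes in M[F, 'b']
F → id: PREDICT = { 'id' }

M[F, 'b'] = F → b C c F F'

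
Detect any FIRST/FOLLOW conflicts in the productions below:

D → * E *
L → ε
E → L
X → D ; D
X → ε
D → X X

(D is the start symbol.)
Yes. D → '*' E '*' with FOLLOW(D) on { '*' }; X → D ';' D with FOLLOW(X) on { '*', ';' }

A FIRST/FOLLOW conflict occurs when a non-terminal N has a nullable alternative N → β (β ⇒* ε) and another alternative N → α with FIRST(α) ∩ FOLLOW(N) ≠ ∅: on such a lookahead the parser cannot decide between expanding α and letting N vanish via β.

Nullable non-terminals: D, E, L, X.
FIRST sets used below: FIRST(X) = { '*', ';', ε }, FIRST(D) = { '*', ';', ε }

D: nullable alternative(s) D → X X; FOLLOW(D) = { $, '*', ';' }
  D → * E *: FIRST \ {ε} = { '*' } — overlaps FOLLOW(D) on { '*' }: CONFLICT
  D → X X: FIRST \ {ε} = { '*', ';' } — this is the only nullable alternative, skip
E has a nullable alternative but only one production, so nothing to check.
L has a nullable alternative but only one production, so nothing to check.

X: nullable alternative(s) X → ε; FOLLOW(X) = { $, '*', ';' }
  X → D ; D: FIRST \ {ε} = { '*', ';' } — overlaps FOLLOW(X) on { '*', ';' }: CONFLICT
  X → ε: FIRST \ {ε} = { } — this is the only nullable alternative, skip

So the grammar has 2 FIRST/FOLLOW conflicts (marked CONFLICT above).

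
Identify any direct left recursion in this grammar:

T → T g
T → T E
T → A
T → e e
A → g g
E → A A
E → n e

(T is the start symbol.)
Yes, T is left-recursive

Direct left recursion occurs when N → N α for some non-terminal N (the right-hand side begins with the left-hand side itself).

T → T g: LEFT RECURSIVE (starts with T)
T → T E: LEFT RECURSIVE (starts with T)
T → A: starts with A
T → e e: starts with e
A → g g: starts with g
E → A A: starts with A
E → n e: starts with n

The grammar has direct left recursion on: T.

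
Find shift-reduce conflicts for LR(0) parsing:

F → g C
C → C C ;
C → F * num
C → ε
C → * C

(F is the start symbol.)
Augment with F' → F and build the canonical LR(0) collection (I0 = CLOSURE({[F' → . F]}), then GOTO on every symbol after a dot until no new states appear). It has 11 states:
  I0: { [F → . g C], [F' → . F] }  — shift
  I1: { [F' → F .] }  — accept
  I2: { [C → . * C], [C → . C C ;], [C → . F * num], [C → .], [F → . g C], [F → g . C] }  — shift, reduce
  I3: { [C → * . C], [C → . * C], [C → . C C ;], [C → . F * num], [C → .], [F → . g C] }  — shift, reduce
  I4: { [C → . * C], [C → . C C ;], [C → . F * num], [C → .], [C → C . C ;], [F → . g C], [F → g C .] }  — shift, 2 reduces
  I5: { [C → F . * num] }  — shift
  I6: { [C → F * . num] }  — shift
  I7: { [C → F * num .] }  — reduce
  I8: { [C → . * C], [C → . C C ;], [C → . F * num], [C → .], [C → C . C ;], [C → C C . ;], [F → . g C] }  — shift, reduce
  I9: { [C → C C ; .] }  — reduce
  I10: { [C → * C .], [C → . * C], [C → . C C ;], [C → . F * num], [C → .], [C → C . C ;], [F → . g C] }  — shift, 2 reduces

I2 contains reduce item [C → .] and shift items [C → . * C], [F → . g C] — shift-reduce conflict.
I3 contains reduce item [C → .] and shift items [C → . * C], [F → . g C] — shift-reduce conflict.
I4 contains reduce items [C → .], [F → g C .] and shift items [C → . * C], [F → . g C] — shift-reduce conflict.
I8 contains reduce item [C → .] and shift items [C → . * C], [C → C C . ;], [F → . g C] — shift-reduce conflict.
I10 contains reduce items [C → .], [C → * C .] and shift items [C → . * C], [F → . g C] — shift-reduce conflict.

Answer: Yes — I2: [C → .] vs [C → . * C]; I3: [C → .] vs [C → . * C]; I4: [C → .] vs [C → . * C]; I8: [C → .] vs [C → . * C]; I10: [C → .] vs [C → . * C]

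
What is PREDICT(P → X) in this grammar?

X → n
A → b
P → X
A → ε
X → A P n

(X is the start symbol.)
PREDICT(P → X) = (FIRST(RHS) \ {ε}) ∪ (FOLLOW(P) if ε ∈ FIRST(RHS), i.e. RHS ⇒* ε)
FIRST(X) = { 'b', 'n' }
FIRST(X) = { 'b', 'n' }
ε ∉ FIRST(X), so FOLLOW(P) is not added.
PREDICT(P → X) = { 'b', 'n' }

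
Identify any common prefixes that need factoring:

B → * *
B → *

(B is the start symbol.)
Yes, B has productions with common prefix '*'

Left-factoring is needed when two productions for the same non-terminal
share a common prefix on the right-hand side.

Productions for B:
  B → * *
  B → *

Found common prefix '*' in productions for B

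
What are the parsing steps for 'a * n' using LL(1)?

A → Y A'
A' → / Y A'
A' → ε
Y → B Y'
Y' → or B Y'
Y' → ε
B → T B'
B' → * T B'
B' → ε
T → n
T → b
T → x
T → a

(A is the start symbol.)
LL(1) parsing maintains a stack (initially the start symbol over $) and the input. At each step: if the stack top is a terminal, match it against the current input token; if it is a non-terminal N, replace it with the RHS of M[N, lookahead] (the unique production whose predict set contains the lookahead).

Stack is shown with the top on the left.

Stack           Input    Action
-------------------------------
A $             a * n $  output A → Y A'
Y A' $          a * n $  output Y → B Y'
B Y' A' $       a * n $  output B → T B'
T B' Y' A' $    a * n $  output T → a
a B' Y' A' $    a * n $  match 'a'
B' Y' A' $      * n $    output B' → * T B'
* T B' Y' A' $  * n $    match '*'
T B' Y' A' $    n $      output T → n
n B' Y' A' $    n $      match 'n'
B' Y' A' $      $        output B' → ε
Y' A' $         $        output Y' → ε
A' $            $        output A' → ε
$               $        accept

The string is accepted.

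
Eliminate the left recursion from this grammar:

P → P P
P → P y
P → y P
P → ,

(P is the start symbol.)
P → y P P'
P → , P'
P' → P P'
P' → y P'
P' → ε

P is directly left-recursive. The standard transformation for
  A → A α₁ | ... | A α_m | β₁ | ... | β_n
is
  A  → β₁ A' | ... | β_n A'
  A' → α₁ A' | ... | α_m A' | ε

P → y P becomes P → y P P'
P → , becomes P → , P'
P → P P becomes P' → P P'
P → P y becomes P' → y P'
Add P' → ε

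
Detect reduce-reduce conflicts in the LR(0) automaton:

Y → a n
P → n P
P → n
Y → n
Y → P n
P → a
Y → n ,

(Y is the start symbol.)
A reduce-reduce conflict occurs when an LR(0) state has two complete items [A → α .] and [B → β .] — both call for a reduction, and with no lookahead the parser cannot choose between them.

Augment with Y' → Y and build the canonical LR(0) collection (I0 = CLOSURE({[Y' → . Y]}), then GOTO on every symbol after a dot until no new states appear). It has 11 states:
  I0: { [P → . a], [P → . n P], [P → . n], [Y → . P n], [Y → . a n], [Y → . n ,], [Y → . n], [Y' → . Y] }  — shift
  I1: { [Y → P . n] }  — shift
  I2: { [Y' → Y .] }  — accept
  I3: { [P → a .], [Y → a . n] }  — shift, reduce
  I4: { [P → . a], [P → . n P], [P → . n], [P → n . P], [P → n .], [Y → n . ,], [Y → n .] }  — shift, 2 reduces
  I5: { [Y → n , .] }  — reduce
  I6: { [P → n P .] }  — reduce
  I7: { [P → a .] }  — reduce
  I8: { [P → . a], [P → . n P], [P → . n], [P → n . P], [P → n .] }  — shift, reduce
  I9: { [Y → a n .] }  — reduce
  I10: { [Y → P n .] }  — reduce

I4 contains complete items [P → n .], [Y → n .] — reduce-reduce conflict.

Answer: Yes — I4: [P → n .] vs [Y → n .]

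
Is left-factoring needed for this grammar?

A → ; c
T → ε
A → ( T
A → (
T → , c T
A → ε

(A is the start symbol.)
Left-factoring is needed when two productions for the same non-terminal
share a common prefix on the right-hand side.

Productions for A:
  A → ; c
  A → ( T
  A → (
  A → ε
Productions for T:
  T → ε
  T → , c T

Found common prefix '(' in productions for A

Answer: Yes, A has productions with common prefix '('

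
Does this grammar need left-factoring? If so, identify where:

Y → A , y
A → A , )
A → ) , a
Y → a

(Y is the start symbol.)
No, left-factoring is not needed

Left-factoring is needed when two productions for the same non-terminal
share a common prefix on the right-hand side.

Productions for Y:
  Y → A , y
  Y → a
Productions for A:
  A → A , )
  A → ) , a

No common prefixes found.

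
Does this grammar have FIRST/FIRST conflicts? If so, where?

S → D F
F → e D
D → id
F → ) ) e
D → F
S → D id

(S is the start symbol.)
Yes. S → D F / S → D id on { ')', 'e', 'id' }

A FIRST/FIRST conflict occurs when two productions N → α and N → β for the same non-terminal have FIRST(α) ∩ FIRST(β) ≠ ∅ (with ε ∈ FIRST of a nullable right-hand side, so two nullable alternatives also conflict).

FIRST sets of the non-terminals at (or reachable through a nullable prefix from) the front of some alternative:
  FIRST(D) = { ')', 'e', 'id' }
  FIRST(F) = { ')', 'e' }

Productions for S:
  S → D F: FIRST = { ')', 'e', 'id' }
  S → D id: FIRST = { ')', 'e', 'id' }
Productions for F:
  F → e D: FIRST = { 'e' }
  F → ) ) e: FIRST = { ')' }
Productions for D:
  D → id: FIRST = { 'id' }
  D → F: FIRST = { ')', 'e' }

Conflict for S: S → D F and S → D id
  Overlap: { ')', 'e', 'id' }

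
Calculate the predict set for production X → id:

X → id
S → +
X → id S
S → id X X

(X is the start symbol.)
{ 'id' }

PREDICT(X → id) = (FIRST(RHS) \ {ε}) ∪ (FOLLOW(X) if ε ∈ FIRST(RHS), i.e. RHS ⇒* ε)
FIRST(id) = { 'id' }
ε ∉ FIRST(id), so FOLLOW(X) is not added.
PREDICT(X → id) = { 'id' }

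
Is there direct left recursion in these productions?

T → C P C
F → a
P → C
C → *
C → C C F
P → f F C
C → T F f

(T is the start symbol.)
T → C P C: starts with C
F → a: starts with a
P → C: starts with C
C → *: starts with '*'
C → C C F: LEFT RECURSIVE (starts with C)
P → f F C: starts with f
C → T F f: starts with T

The grammar has direct left recursion on: C.

Answer: Yes, C is left-recursive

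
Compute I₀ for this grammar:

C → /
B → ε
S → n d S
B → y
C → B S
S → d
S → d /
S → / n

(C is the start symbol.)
{ [B → . y], [B → .], [C → . /], [C → . B S], [C' → . C] }

First, augment the grammar with C' → C
I₀ = CLOSURE({ [C' → . C] }):
  [C' → . C] has the dot before C: add [C → . /], [C → . B S]
  [C → . B S] has the dot before B: add [B → .], [B → . y]
No further items can be added.

I₀ = { [B → . y], [B → .], [C → . /], [C → . B S], [C' → . C] }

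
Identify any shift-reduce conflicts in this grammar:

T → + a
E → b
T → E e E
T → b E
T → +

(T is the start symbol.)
Augment with T' → T and build the canonical LR(0) collection (I0 = CLOSURE({[T' → . T]}), then GOTO on every symbol after a dot until no new states appear). It has 10 states:
  I0: { [E → . b], [T → . + a], [T → . +], [T → . E e E], [T → . b E], [T' → . T] }  — shift
  I1: { [T → + . a], [T → + .] }  — shift, reduce
  I2: { [T → E . e E] }  — shift
  I3: { [T' → T .] }  — accept
  I4: { [E → . b], [E → b .], [T → b . E] }  — shift, reduce
  I5: { [T → b E .] }  — reduce
  I6: { [E → b .] }  — reduce
  I7: { [E → . b], [T → E e . E] }  — shift
  I8: { [T → E e E .] }  — reduce
  I9: { [T → + a .] }  — reduce

I1 contains reduce item [T → + .] and shift item [T → + . a] — shift-reduce conflict.
I4 contains reduce item [E → b .] and shift item [E → . b] — shift-reduce conflict.

Answer: Yes — I1: [T → + .] vs [T → + . a]; I4: [E → b .] vs [E → . b]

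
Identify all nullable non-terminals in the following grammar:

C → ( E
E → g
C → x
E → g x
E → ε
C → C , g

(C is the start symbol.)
{ 'E' }

ε-productions: E → ε
So E is immediately nullable.
No further non-terminal can be added: every production for the remaining non-terminals contains a terminal or a non-nullable non-terminal.
Nullable = { 'E' }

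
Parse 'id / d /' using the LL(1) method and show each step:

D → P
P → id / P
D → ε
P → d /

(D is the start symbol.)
LL(1) parsing maintains a stack (initially the start symbol over $) and the input. At each step: if the stack top is a terminal, match it against the current input token; if it is a non-terminal N, replace it with the RHS of M[N, lookahead] (the unique production whose predict set contains the lookahead).

Stack is shown with the top on the left.

Stack     Input       Action
----------------------------
D $       id / d / $  output D → P
P $       id / d / $  output P → id / P
id / P $  id / d / $  match 'id'
/ P $     / d / $     match '/'
P $       d / $       output P → d /
d / $     d / $       match 'd'
/ $       / $         match '/'
$         $           accept

The string is accepted.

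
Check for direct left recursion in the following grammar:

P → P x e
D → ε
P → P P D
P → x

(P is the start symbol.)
Yes, P is left-recursive

P → P x e: LEFT RECURSIVE (starts with P)
D → ε: starts with ε
P → P P D: LEFT RECURSIVE (starts with P)
P → x: starts with x

The grammar has direct left recursion on: P.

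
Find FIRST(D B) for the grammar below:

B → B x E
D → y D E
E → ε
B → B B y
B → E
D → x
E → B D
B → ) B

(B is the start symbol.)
{ 'x', 'y' }

FIRST sets of the non-terminals involved (from the grammar, by fixed-point iteration):
  FIRST(D) = { 'x', 'y' }

To compute FIRST(D B), process the symbols left to right:
Symbol D is a non-terminal. Add FIRST(D) \ {ε} = { 'x', 'y' }
D is not nullable (ε ∉ FIRST(D)), so stop here.
FIRST(D B) = { 'x', 'y' }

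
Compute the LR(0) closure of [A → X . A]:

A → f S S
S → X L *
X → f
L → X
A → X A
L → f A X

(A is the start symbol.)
To compute CLOSURE, for each item [A → α.Bβ] where B is a non-terminal, add [B → .γ] for all productions B → γ; repeat for the newly added items until nothing changes.

Start with: [A → X . A]
  [A → X . A] has the dot before A: add [A → . f S S], [A → . X A]
  [A → . X A] has the dot before X: add [X → . f]
No further items can be added.

CLOSURE = { [A → . X A], [A → . f S S], [A → X . A], [X → . f] }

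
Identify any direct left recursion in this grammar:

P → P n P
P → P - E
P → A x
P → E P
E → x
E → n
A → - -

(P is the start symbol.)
Yes, P is left-recursive

P → P n P: LEFT RECURSIVE (starts with P)
P → P - E: LEFT RECURSIVE (starts with P)
P → A x: starts with A
P → E P: starts with E
E → x: starts with x
E → n: starts with n
A → - -: starts with '-'

The grammar has direct left recursion on: P.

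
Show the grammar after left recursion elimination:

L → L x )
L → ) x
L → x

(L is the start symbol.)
L is directly left-recursive. The standard transformation for
  A → A α₁ | ... | A α_m | β₁ | ... | β_n
is
  A  → β₁ A' | ... | β_n A'
  A' → α₁ A' | ... | α_m A' | ε

L → ) x becomes L → ) x L'
L → x becomes L → x L'
L → L x ) becomes L' → x ) L'
Add L' → ε

Resulting grammar:
L → ) x L'
L → x L'
L' → x ) L'
L' → ε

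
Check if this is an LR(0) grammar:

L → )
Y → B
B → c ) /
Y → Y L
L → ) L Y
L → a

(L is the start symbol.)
No. Shift-reduce conflict between [L → ) .] and [L → . )]

Augment with L' → L and build the canonical LR(0) collection (I0 = CLOSURE({[L' → . L]}), then GOTO on every symbol after a dot until no new states appear). It has 11 states:
  I0: { [L → . ) L Y], [L → . )], [L → . a], [L' → . L] }  — shift
  I1: { [L → ) . L Y], [L → ) .], [L → . ) L Y], [L → . )], [L → . a] }  — shift, reduce
  I2: { [L' → L .] }  — accept
  I3: { [L → a .] }  — reduce
  I4: { [B → . c ) /], [L → ) L . Y], [Y → . B], [Y → . Y L] }  — shift
  I5: { [Y → B .] }  — reduce
  I6: { [L → ) L Y .], [L → . ) L Y], [L → . )], [L → . a], [Y → Y . L] }  — shift, reduce
  I7: { [B → c . ) /] }  — shift
  I8: { [B → c ) . /] }  — shift
  I9: { [B → c ) / .] }  — reduce
  I10: { [Y → Y L .] }  — reduce

Conflict in state I1:
  Shift-reduce conflict between [L → ) .] and [L → . )]
So the grammar is NOT LR(0).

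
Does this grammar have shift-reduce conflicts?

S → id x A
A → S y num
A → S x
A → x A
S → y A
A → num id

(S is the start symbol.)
No shift-reduce conflicts

Augment with S' → S and build the canonical LR(0) collection (I0 = CLOSURE({[S' → . S]}), then GOTO on every symbol after a dot until no new states appear). It has 15 states:
  I0: { [S → . id x A], [S → . y A], [S' → . S] }  — shift
  I1: { [S' → S .] }  — accept
  I2: { [S → id . x A] }  — shift
  I3: { [A → . S x], [A → . S y num], [A → . num id], [A → . x A], [S → . id x A], [S → . y A], [S → y . A] }  — shift
  I4: { [S → y A .] }  — reduce
  I5: { [A → S . x], [A → S . y num] }  — shift
  I6: { [A → num . id] }  — shift
  I7: { [A → . S x], [A → . S y num], [A → . num id], [A → . x A], [A → x . A], [S → . id x A], [S → . y A] }  — shift
  I8: { [A → x A .] }  — reduce
  I9: { [A → num id .] }  — reduce
  I10: { [A → S x .] }  — reduce
  I11: { [A → S y . num] }  — shift
  I12: { [A → S y num .] }  — reduce
  I13: { [A → . S x], [A → . S y num], [A → . num id], [A → . x A], [S → . id x A], [S → . y A], [S → id x . A] }  — shift
  I14: { [S → id x A .] }  — reduce

No state contains both a complete item and a shift item.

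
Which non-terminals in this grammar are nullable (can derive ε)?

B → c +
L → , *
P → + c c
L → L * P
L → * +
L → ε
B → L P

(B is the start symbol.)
A non-terminal is nullable if it can derive ε (the empty string): either it has an ε-production, or it has a production whose right-hand side consists entirely of nullable non-terminals.

ε-productions: L → ε
So L is immediately nullable.
No further non-terminal can be added: every production for the remaining non-terminals contains a terminal or a non-nullable non-terminal.
Nullable = { 'L' }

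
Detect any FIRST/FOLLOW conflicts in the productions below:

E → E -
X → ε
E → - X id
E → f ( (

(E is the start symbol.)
A FIRST/FOLLOW conflict occurs when a non-terminal N has a nullable alternative N → β (β ⇒* ε) and another alternative N → α with FIRST(α) ∩ FOLLOW(N) ≠ ∅: on such a lookahead the parser cannot decide between expanding α and letting N vanish via β.

Nullable non-terminals: X.
X has a nullable alternative but only one production, so nothing to check.

E has no nullable alternative, so no FIRST/FOLLOW check is needed there.

No FIRST/FOLLOW conflicts found.

Answer: No FIRST/FOLLOW conflicts.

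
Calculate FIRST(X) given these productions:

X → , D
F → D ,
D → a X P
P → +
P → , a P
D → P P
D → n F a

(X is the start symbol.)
To compute FIRST(X), examine every production with X on the left-hand side, reading each right-hand side left to right until a non-nullable symbol is reached.

From X → , D:
  - ',' is a terminal: add ',' and stop

Collecting: FIRST(X) = { ',' }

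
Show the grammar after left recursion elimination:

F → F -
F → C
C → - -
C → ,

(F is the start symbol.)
F → C F'
F' → - F'
F' → ε
C → - -
C → ,

F is directly left-recursive. The standard transformation for
  A → A α₁ | ... | A α_m | β₁ | ... | β_n
is
  A  → β₁ A' | ... | β_n A'
  A' → α₁ A' | ... | α_m A' | ε

F → C becomes F → C F'
F → F - becomes F' → - F'
Add F' → ε

Productions for other non-terminals are unchanged:
  C → - -
  C → ,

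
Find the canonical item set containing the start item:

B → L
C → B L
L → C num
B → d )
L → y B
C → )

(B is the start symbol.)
First, augment the grammar with B' → B
I₀ = CLOSURE({ [B' → . B] }):
  [B' → . B] has the dot before B: add [B → . L], [B → . d )]
  [B → . L] has the dot before L: add [L → . C num], [L → . y B]
  [L → . C num] has the dot before C: add [C → . B L], [C → . )]
No further items can be added.

I₀ = { [B → . L], [B → . d )], [B' → . B], [C → . )], [C → . B L], [L → . C num], [L → . y B] }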